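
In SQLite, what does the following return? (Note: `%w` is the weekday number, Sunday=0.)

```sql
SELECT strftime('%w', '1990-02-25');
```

0

1990-02-25 is a Sunday; with Sunday=0 that is 0.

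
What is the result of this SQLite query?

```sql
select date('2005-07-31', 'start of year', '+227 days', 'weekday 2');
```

`start of year` rewinds 2005-07-31 to 2005-01-01.
Applying '+227 days' to 2005-01-01: counting 227 days forward gives 2005-08-16.
`weekday 2` advances to the next Tuesday; 2005-08-16 is already a Tuesday, so it stays at 2005-08-16.

2005-08-16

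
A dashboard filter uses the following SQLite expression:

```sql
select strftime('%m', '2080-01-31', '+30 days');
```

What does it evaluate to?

03

First apply '+30 days': 2080-01-31 → 2080-03-01.
`%m` extracts the 2-digit month (01-12): 03.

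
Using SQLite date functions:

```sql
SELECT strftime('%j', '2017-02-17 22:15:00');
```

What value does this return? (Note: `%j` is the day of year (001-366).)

Day-of-year for 2017-02-17: days since 2017-01-01 inclusive = 48, zero-padded to 048.

048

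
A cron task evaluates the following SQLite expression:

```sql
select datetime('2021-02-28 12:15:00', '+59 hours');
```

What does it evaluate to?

2021-03-02 23:15:00

+59 hours from 2021-02-28 12:15:00 is 2021-03-02 23:15:00 (crosses midnight).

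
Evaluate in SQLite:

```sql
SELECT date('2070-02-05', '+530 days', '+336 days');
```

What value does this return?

Applying '+530 days' to 2070-02-05: counting 530 days forward gives 2071-07-20.
Applying '+336 days' to 2071-07-20: counting 336 days forward gives 2072-06-20.

2072-06-20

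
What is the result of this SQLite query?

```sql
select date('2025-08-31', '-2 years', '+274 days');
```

Adding -2 years to 2025-08-31 gives 2023-08-31.
Applying '+274 days' to 2023-08-31: counting 274 days forward gives 2024-05-31.

2024-05-31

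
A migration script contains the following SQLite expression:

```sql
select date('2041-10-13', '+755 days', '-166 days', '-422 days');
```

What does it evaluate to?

2042-03-29

Applying '+755 days' to 2041-10-13: counting 755 days forward gives 2043-11-07.
Applying '-166 days' to 2043-11-07: counting 166 days back gives 2043-05-25.
Applying '-422 days' to 2043-05-25: counting 422 days back gives 2042-03-29.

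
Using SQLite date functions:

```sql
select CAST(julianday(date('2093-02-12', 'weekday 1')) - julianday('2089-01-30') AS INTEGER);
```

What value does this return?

`weekday 1` advances to the next Monday; 2093-02-12 is a Thursday, so it moves forward to 2093-02-16.
1 day remains in January 2089 after the 30th (31 − 30).
Full months from February 2089 through January 2093 contribute their day counts.
Then 16 days into February 2093.
Total: 1 + 28 + 31 + 30 + 31 + 30 + 31 + 31 + 30 + 31 + 30 + 31 + 31 + 28 + 31 + 30 + 31 + 30 + 31 + 31 + 30 + 31 + 30 + 31 + 31 + 28 + 31 + 30 + 31 + 30 + 31 + 31 + 30 + 31 + 30 + 31 + 31 + 29 + 31 + 30 + 31 + 30 + 31 + 31 + 30 + 31 + 30 + 31 + 31 + 16 = 1478.

1478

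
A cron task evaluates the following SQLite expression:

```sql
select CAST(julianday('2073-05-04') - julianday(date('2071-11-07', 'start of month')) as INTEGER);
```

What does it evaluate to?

550

`start of month` rewinds 2071-11-07 to 2071-11-01.
29 days remain in November 2071 after the 1st (30 − 1).
Full months from December 2071 through April 2073 contribute their day counts.
Then 4 days into May 2073.
Total: 29 + 31 + 31 + 29 + 31 + 30 + 31 + 30 + 31 + 31 + 30 + 31 + 30 + 31 + 31 + 28 + 31 + 30 + 4 = 550.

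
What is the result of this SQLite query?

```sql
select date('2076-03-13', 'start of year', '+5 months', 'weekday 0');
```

`start of year` rewinds 2076-03-13 to 2076-01-01.
Adding +5 months to 2076-01-01 gives 2076-06-01.
`weekday 0` advances to the next Sunday; 2076-06-01 is a Monday, so it moves forward to 2076-06-07.

2076-06-07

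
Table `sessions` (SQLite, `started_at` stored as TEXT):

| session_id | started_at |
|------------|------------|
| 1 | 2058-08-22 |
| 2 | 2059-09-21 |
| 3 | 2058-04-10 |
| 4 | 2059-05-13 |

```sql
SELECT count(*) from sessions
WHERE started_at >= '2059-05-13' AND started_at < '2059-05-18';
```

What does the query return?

1

Rows in [2059-05-13, 2059-05-18): 2059-05-13 → 1 row.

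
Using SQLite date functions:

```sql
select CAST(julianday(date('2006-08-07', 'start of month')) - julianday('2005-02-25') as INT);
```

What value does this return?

522

`start of month` rewinds 2006-08-07 to 2006-08-01.
3 days remain in February 2005 after the 25th (28 − 25).
Full months from March 2005 through July 2006 contribute their day counts.
Then 1 day into August 2006.
Total: 3 + 31 + 30 + 31 + 30 + 31 + 31 + 30 + 31 + 30 + 31 + 31 + 28 + 31 + 30 + 31 + 30 + 31 + 1 = 522.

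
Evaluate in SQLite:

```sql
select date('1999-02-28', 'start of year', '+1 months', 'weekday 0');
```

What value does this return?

`start of year` rewinds 1999-02-28 to 1999-01-01.
Adding +1 month to 1999-01-01 gives 1999-02-01.
`weekday 0` advances to the next Sunday; 1999-02-01 is a Monday, so it moves forward to 1999-02-07.

1999-02-07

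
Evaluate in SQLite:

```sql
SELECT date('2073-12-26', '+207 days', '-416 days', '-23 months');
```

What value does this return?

Applying '+207 days' to 2073-12-26: counting 207 days forward gives 2074-07-21.
Applying '-416 days' to 2074-07-21: counting 416 days back gives 2073-05-31.
Adding -23 months to 2073-05-31 targets 2071-06-31. June 2071 has only 30 days, so SQLite normalizes the 1-day overflow forward to 2071-07-01.

2071-07-01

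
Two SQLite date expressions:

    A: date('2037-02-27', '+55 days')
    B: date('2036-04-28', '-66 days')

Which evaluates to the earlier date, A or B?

B

A = 2037-04-23.
B = 2036-02-22.
B is earlier.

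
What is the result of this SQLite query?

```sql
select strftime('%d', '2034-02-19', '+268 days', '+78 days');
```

First apply '+268 days', '+78 days': 2034-02-19 → 2035-01-31.
`%d` extracts the 2-digit day of month: 31.

31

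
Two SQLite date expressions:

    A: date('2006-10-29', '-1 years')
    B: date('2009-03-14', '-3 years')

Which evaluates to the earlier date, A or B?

A = 2005-10-29.
B = 2006-03-14.
A is earlier.

A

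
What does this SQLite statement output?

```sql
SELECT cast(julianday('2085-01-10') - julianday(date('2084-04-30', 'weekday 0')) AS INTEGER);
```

255

`weekday 0` advances to the next Sunday; 2084-04-30 is already a Sunday, so it stays at 2084-04-30.
0 days remain in April 2084 after the 30th (30 − 30).
Full months from May 2084 through December 2084 contribute their day counts.
Then 10 days into January 2085.
Total: 0 + 31 + 30 + 31 + 31 + 30 + 31 + 30 + 31 + 10 = 255.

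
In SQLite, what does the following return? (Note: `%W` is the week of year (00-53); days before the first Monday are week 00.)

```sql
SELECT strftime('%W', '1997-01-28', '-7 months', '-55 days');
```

First apply '-7 months', '-55 days': 1997-01-28 → 1996-05-04.
1996-05-04 is a Saturday. SQLite's %W counts Mondays since the year started; the result is 18.

18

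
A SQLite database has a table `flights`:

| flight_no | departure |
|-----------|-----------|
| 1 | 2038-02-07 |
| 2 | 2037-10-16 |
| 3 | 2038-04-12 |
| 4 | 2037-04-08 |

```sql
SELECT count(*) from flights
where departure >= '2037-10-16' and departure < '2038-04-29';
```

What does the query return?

Rows in [2037-10-16, 2038-04-29): 2038-02-07, 2037-10-16, 2038-04-12 → 3 rows.

3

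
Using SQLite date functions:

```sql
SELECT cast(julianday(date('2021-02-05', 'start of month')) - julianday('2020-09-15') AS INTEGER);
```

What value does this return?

`start of month` rewinds 2021-02-05 to 2021-02-01.
15 days remain in September 2020 after the 15th (30 − 15).
October 2020: 31 days.
November 2020: 30 days.
December 2020: 31 days.
January 2021: 31 days.
Then 1 day into February 2021.
Total: 15 + 31 + 30 + 31 + 31 + 1 = 139.

139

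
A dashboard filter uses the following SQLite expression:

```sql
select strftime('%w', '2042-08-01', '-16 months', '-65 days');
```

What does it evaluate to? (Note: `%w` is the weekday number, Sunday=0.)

First apply '-16 months', '-65 days': 2042-08-01 → 2041-01-26.
2041-01-26 is a Saturday; with Sunday=0 that is 6.

6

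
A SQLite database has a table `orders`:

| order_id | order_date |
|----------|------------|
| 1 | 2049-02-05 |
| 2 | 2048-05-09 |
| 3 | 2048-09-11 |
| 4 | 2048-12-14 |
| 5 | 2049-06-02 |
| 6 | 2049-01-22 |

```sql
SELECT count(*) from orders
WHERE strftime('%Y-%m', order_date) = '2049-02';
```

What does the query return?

Rows with year-month 2049-02: 2049-02-05 → 1.

1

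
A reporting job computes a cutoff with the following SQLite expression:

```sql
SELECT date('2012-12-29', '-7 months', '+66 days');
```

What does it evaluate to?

Adding -7 months to 2012-12-29 gives 2012-05-29.
Applying '+66 days' to 2012-05-29: counting 66 days forward gives 2012-08-03.

2012-08-03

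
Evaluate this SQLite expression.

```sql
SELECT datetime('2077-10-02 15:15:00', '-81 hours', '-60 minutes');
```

-81 hours from 2077-10-02 15:15:00 is 2077-09-29 06:15:00 (crosses midnight).
60 minutes = 1h 0m; -60 minutes from 2077-09-29 06:15:00 is 2077-09-29 05:15:00.

2077-09-29 05:15:00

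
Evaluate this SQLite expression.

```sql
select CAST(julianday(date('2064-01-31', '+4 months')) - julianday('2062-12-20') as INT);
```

528

Adding +4 months to 2064-01-31 gives 2064-05-31.
11 days remain in December 2062 after the 20th (31 − 20).
Full months from January 2063 through April 2064 contribute their day counts.
Then 31 days into May 2064.
Total: 11 + 31 + 28 + 31 + 30 + 31 + 30 + 31 + 31 + 30 + 31 + 30 + 31 + 31 + 29 + 31 + 30 + 31 = 528.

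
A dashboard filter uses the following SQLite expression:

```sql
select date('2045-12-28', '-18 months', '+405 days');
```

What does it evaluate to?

2045-08-07

Adding -18 months to 2045-12-28 gives 2044-06-28.
Applying '+405 days' to 2044-06-28: counting 405 days forward gives 2045-08-07.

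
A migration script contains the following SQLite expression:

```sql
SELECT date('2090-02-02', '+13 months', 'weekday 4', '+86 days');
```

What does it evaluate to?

Adding +13 months to 2090-02-02 gives 2091-03-02.
`weekday 4` advances to the next Thursday; 2091-03-02 is a Friday, so it moves forward to 2091-03-08.
Applying '+86 days' to 2091-03-08: counting 86 days forward gives 2091-06-02.

2091-06-02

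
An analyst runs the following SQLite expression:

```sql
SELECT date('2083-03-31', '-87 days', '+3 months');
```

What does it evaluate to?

Applying '-87 days' to 2083-03-31: counting 87 days back gives 2083-01-03.
Adding +3 months to 2083-01-03 gives 2083-04-03.

2083-04-03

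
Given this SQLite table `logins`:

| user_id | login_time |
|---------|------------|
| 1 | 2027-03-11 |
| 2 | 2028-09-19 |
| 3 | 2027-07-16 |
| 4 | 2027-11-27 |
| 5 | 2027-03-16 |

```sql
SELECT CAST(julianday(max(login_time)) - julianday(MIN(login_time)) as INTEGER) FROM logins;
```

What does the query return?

558

MIN = 2027-03-11, MAX = 2028-09-19.
20 days remain in March 2027 after the 11th (31 − 11).
Full months from April 2027 through August 2028 contribute their day counts.
Then 19 days into September 2028.
Total: 20 + 30 + 31 + 30 + 31 + 31 + 30 + 31 + 30 + 31 + 31 + 29 + 31 + 30 + 31 + 30 + 31 + 31 + 19 = 558.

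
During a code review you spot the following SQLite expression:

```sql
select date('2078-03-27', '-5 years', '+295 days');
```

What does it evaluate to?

Adding -5 years to 2078-03-27 gives 2073-03-27.
Applying '+295 days' to 2073-03-27: counting 295 days forward gives 2074-01-16.

2074-01-16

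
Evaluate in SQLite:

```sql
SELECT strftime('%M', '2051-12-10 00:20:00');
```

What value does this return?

`%M` extracts the 2-digit minute: 20.

20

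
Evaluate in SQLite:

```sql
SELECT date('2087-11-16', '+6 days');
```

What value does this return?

2087-11-22

Advancing 6 more days within November lands on 2087-11-22.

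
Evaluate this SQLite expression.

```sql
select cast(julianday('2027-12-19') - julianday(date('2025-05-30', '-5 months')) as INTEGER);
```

Adding -5 months to 2025-05-30 gives 2024-12-30.
1 day remains in December 2024 after the 30th (31 − 30).
Full months from January 2025 through November 2027 contribute their day counts.
Then 19 days into December 2027.
Total: 1 + 31 + 28 + 31 + 30 + 31 + 30 + 31 + 31 + 30 + 31 + 30 + 31 + 31 + 28 + 31 + 30 + 31 + 30 + 31 + 31 + 30 + 31 + 30 + 31 + 31 + 28 + 31 + 30 + 31 + 30 + 31 + 31 + 30 + 31 + 30 + 19 = 1084.

1084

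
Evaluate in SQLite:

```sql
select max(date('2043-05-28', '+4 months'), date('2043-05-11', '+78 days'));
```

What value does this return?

2043-09-28

date('2043-05-28', '+4 months') → 2043-09-28.
date('2043-05-11', '+78 days') → 2043-07-28.
Later of the two is 2043-09-28.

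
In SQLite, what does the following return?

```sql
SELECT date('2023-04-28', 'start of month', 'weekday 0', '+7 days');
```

2023-04-09

`start of month` rewinds 2023-04-28 to 2023-04-01.
`weekday 0` advances to the next Sunday; 2023-04-01 is a Saturday, so it moves forward to 2023-04-02.
Advancing 7 more days within April lands on 2023-04-09.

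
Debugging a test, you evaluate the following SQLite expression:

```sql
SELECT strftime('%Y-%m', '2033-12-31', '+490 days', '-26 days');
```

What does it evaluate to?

First apply '+490 days', '-26 days': 2033-12-31 → 2035-04-09.
`%Y-%m` extracts the year-month: 2035-04.

2035-04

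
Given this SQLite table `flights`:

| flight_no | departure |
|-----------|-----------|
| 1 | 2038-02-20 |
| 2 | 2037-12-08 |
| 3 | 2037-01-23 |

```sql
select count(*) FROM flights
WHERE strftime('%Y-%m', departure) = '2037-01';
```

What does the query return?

1

Rows with year-month 2037-01: 2037-01-23 → 1.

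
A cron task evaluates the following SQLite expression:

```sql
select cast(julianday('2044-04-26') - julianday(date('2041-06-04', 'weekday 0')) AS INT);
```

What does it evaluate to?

1052

`weekday 0` advances to the next Sunday; 2041-06-04 is a Tuesday, so it moves forward to 2041-06-09.
21 days remain in June 2041 after the 9th (30 − 9).
Full months from July 2041 through March 2044 contribute their day counts.
Then 26 days into April 2044.
Total: 21 + 31 + 31 + 30 + 31 + 30 + 31 + 31 + 28 + 31 + 30 + 31 + 30 + 31 + 31 + 30 + 31 + 30 + 31 + 31 + 28 + 31 + 30 + 31 + 30 + 31 + 31 + 30 + 31 + 30 + 31 + 31 + 29 + 31 + 26 = 1052.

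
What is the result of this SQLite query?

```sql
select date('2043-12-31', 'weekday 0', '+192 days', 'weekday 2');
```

2044-07-19

`weekday 0` advances to the next Sunday; 2043-12-31 is a Thursday, so it moves forward to 2044-01-03.
Applying '+192 days' to 2044-01-03: counting 192 days forward gives 2044-07-13.
`weekday 2` advances to the next Tuesday; 2044-07-13 is a Wednesday, so it moves forward to 2044-07-19.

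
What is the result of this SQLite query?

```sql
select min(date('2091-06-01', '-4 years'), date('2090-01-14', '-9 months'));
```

2087-06-01

date('2091-06-01', '-4 years') → 2087-06-01.
date('2090-01-14', '-9 months') → 2089-04-14.
Earlier of the two is 2087-06-01.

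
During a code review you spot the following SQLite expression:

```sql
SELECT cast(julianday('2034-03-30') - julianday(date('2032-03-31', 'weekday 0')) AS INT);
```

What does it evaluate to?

`weekday 0` advances to the next Sunday; 2032-03-31 is a Wednesday, so it moves forward to 2032-04-04.
26 days remain in April 2032 after the 4th (30 − 4).
Full months from May 2032 through February 2034 contribute their day counts.
Then 30 days into March 2034.
Total: 26 + 31 + 30 + 31 + 31 + 30 + 31 + 30 + 31 + 31 + 28 + 31 + 30 + 31 + 30 + 31 + 31 + 30 + 31 + 30 + 31 + 31 + 28 + 30 = 725.

725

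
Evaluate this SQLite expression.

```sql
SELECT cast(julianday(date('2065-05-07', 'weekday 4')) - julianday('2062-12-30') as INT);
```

859

`weekday 4` advances to the next Thursday; 2065-05-07 is already a Thursday, so it stays at 2065-05-07.
1 day remains in December 2062 after the 30th (31 − 30).
Full months from January 2063 through April 2065 contribute their day counts.
Then 7 days into May 2065.
Total: 1 + 31 + 28 + 31 + 30 + 31 + 30 + 31 + 31 + 30 + 31 + 30 + 31 + 31 + 29 + 31 + 30 + 31 + 30 + 31 + 31 + 30 + 31 + 30 + 31 + 31 + 28 + 31 + 30 + 7 = 859.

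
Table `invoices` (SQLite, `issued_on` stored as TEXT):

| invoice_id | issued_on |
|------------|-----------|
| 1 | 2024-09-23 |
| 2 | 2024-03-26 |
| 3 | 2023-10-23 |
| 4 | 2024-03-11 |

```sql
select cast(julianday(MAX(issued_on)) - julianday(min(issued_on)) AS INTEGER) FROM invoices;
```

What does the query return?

336

MIN = 2023-10-23, MAX = 2024-09-23.
8 days remain in October 2023 after the 23rd (31 − 23).
Full months from November 2023 through August 2024 contribute their day counts.
Then 23 days into September 2024.
Total: 8 + 30 + 31 + 31 + 29 + 31 + 30 + 31 + 30 + 31 + 31 + 23 = 336.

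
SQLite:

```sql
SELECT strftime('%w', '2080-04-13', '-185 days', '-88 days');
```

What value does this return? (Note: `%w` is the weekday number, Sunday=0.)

First apply '-185 days', '-88 days': 2080-04-13 → 2079-07-15.
2079-07-15 is a Saturday; with Sunday=0 that is 6.

6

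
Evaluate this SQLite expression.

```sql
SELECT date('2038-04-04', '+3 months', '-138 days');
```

Adding +3 months to 2038-04-04 gives 2038-07-04.
Applying '-138 days' to 2038-07-04: counting 138 days back gives 2038-02-16.

2038-02-16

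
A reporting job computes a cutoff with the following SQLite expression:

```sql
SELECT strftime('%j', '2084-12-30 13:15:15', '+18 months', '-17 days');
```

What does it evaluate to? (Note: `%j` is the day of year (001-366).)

First apply '+18 months', '-17 days': 2084-12-30 13:15:15 → 2086-06-13 13:15:15.
Day-of-year for 2086-06-13: days since 2086-01-01 inclusive = 164, zero-padded to 164.

164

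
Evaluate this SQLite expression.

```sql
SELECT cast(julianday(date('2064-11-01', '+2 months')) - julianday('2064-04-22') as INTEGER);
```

Adding +2 months to 2064-11-01 gives 2065-01-01.
8 days remain in April 2064 after the 22nd (30 − 22).
Full months from May 2064 through December 2064 contribute their day counts.
Then 1 day into January 2065.
Total: 8 + 31 + 30 + 31 + 31 + 30 + 31 + 30 + 31 + 1 = 254.

254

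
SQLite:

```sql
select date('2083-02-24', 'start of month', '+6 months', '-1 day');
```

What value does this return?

`start of month` rewinds 2083-02-24 to 2083-02-01.
Adding +6 months to 2083-02-01 gives 2083-08-01.
Going back 1 day from 2083-08-01 reaches 2083-07-31 (last day of July, 31 days).

2083-07-31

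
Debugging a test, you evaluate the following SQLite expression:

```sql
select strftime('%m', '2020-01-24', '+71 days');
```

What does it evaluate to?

First apply '+71 days': 2020-01-24 → 2020-04-04.
`%m` extracts the 2-digit month (01-12): 04.

04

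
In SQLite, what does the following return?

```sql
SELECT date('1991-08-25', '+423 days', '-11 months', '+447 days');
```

Applying '+423 days' to 1991-08-25: counting 423 days forward gives 1992-10-21.
Adding -11 months to 1992-10-21 gives 1991-11-21.
Applying '+447 days' to 1991-11-21: counting 447 days forward gives 1993-02-10.

1993-02-10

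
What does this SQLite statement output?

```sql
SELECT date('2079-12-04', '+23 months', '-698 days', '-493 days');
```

2078-08-01

Adding +23 months to 2079-12-04 gives 2081-11-04.
Applying '-698 days' to 2081-11-04: counting 698 days back gives 2079-12-07.
Applying '-493 days' to 2079-12-07: counting 493 days back gives 2078-08-01.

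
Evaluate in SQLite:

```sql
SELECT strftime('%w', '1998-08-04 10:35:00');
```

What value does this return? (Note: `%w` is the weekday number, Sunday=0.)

1998-08-04 is a Tuesday; with Sunday=0 that is 2.

2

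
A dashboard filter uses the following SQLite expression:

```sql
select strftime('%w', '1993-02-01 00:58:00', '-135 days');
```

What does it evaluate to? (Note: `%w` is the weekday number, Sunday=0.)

6

First apply '-135 days': 1993-02-01 00:58:00 → 1992-09-19 00:58:00.
1992-09-19 is a Saturday; with Sunday=0 that is 6.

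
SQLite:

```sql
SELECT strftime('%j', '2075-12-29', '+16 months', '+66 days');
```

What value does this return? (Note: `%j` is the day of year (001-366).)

185

First apply '+16 months', '+66 days': 2075-12-29 → 2077-07-04.
Day-of-year for 2077-07-04: days since 2077-01-01 inclusive = 185, zero-padded to 185.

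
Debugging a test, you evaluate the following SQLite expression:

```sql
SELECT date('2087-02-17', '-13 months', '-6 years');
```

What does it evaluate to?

Adding -13 months to 2087-02-17 gives 2086-01-17.
Adding -6 years to 2086-01-17 gives 2080-01-17.

2080-01-17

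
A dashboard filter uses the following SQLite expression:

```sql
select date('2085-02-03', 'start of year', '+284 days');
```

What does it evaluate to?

`start of year` rewinds 2085-02-03 to 2085-01-01.
Applying '+284 days' to 2085-01-01: counting 284 days forward gives 2085-10-12.

2085-10-12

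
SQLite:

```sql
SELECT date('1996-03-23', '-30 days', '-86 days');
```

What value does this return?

Going back 23 days from 1996-03-23 reaches 1996-02-29 (last day of February, 29 days).
Going back 7 days within February lands on 1996-02-22.
Applying '-86 days' to 1996-02-22: counting 86 days back gives 1995-11-28.

1995-11-28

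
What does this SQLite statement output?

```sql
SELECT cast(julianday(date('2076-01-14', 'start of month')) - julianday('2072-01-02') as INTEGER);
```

1460

`start of month` rewinds 2076-01-14 to 2076-01-01.
29 days remain in January 2072 after the 2nd (31 − 2).
Full months from February 2072 through December 2075 contribute their day counts.
Then 1 day into January 2076.
Total: 29 + 29 + 31 + 30 + 31 + 30 + 31 + 31 + 30 + 31 + 30 + 31 + 31 + 28 + 31 + 30 + 31 + 30 + 31 + 31 + 30 + 31 + 30 + 31 + 31 + 28 + 31 + 30 + 31 + 30 + 31 + 31 + 30 + 31 + 30 + 31 + 31 + 28 + 31 + 30 + 31 + 30 + 31 + 31 + 30 + 31 + 30 + 31 + 1 = 1460.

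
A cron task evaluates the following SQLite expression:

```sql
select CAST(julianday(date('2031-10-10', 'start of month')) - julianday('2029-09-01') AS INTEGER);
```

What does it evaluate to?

`start of month` rewinds 2031-10-10 to 2031-10-01.
29 days remain in September 2029 after the 1st (30 − 1).
Full months from October 2029 through September 2031 contribute their day counts.
Then 1 day into October 2031.
Total: 29 + 31 + 30 + 31 + 31 + 28 + 31 + 30 + 31 + 30 + 31 + 31 + 30 + 31 + 30 + 31 + 31 + 28 + 31 + 30 + 31 + 30 + 31 + 31 + 30 + 1 = 760.

760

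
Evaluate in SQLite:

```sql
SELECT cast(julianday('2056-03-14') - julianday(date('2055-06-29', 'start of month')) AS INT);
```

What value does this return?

287

`start of month` rewinds 2055-06-29 to 2055-06-01.
29 days remain in June 2055 after the 1st (30 − 1).
Full months from July 2055 through February 2056 contribute their day counts.
Then 14 days into March 2056.
Total: 29 + 31 + 31 + 30 + 31 + 30 + 31 + 31 + 29 + 14 = 287.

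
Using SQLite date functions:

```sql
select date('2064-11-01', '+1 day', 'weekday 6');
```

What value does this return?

Advancing 1 more day within November lands on 2064-11-02.
`weekday 6` advances to the next Saturday; 2064-11-02 is a Sunday, so it moves forward to 2064-11-08.

2064-11-08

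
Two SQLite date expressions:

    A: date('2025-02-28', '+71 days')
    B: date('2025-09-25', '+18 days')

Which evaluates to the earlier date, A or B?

A = 2025-05-10.
B = 2025-10-13.
A is earlier.

A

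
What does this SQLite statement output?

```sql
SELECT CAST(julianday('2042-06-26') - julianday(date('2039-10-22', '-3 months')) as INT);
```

1070

Adding -3 months to 2039-10-22 gives 2039-07-22.
9 days remain in July 2039 after the 22nd (31 − 22).
Full months from August 2039 through May 2042 contribute their day counts.
Then 26 days into June 2042.
Total: 9 + 31 + 30 + 31 + 30 + 31 + 31 + 29 + 31 + 30 + 31 + 30 + 31 + 31 + 30 + 31 + 30 + 31 + 31 + 28 + 31 + 30 + 31 + 30 + 31 + 31 + 30 + 31 + 30 + 31 + 31 + 28 + 31 + 30 + 31 + 26 = 1070.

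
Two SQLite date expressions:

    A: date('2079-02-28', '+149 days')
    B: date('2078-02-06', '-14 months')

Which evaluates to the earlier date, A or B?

B

A = 2079-07-27.
B = 2076-12-06.
B is earlier.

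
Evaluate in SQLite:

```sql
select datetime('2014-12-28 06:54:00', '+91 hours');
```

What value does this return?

2015-01-01 01:54:00

+91 hours from 2014-12-28 06:54:00 is 2015-01-01 01:54:00 (crosses midnight).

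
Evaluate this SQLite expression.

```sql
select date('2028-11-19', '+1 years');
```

2029-11-19

Adding +1 year to 2028-11-19 gives 2029-11-19.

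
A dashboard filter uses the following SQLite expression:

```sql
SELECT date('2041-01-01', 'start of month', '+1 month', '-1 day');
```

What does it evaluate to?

`start of month` rewinds 2041-01-01 to 2041-01-01.
Adding +1 month to 2041-01-01 gives 2041-02-01.
Going back 1 day from 2041-02-01 reaches 2041-01-31 (last day of January, 31 days).

2041-01-31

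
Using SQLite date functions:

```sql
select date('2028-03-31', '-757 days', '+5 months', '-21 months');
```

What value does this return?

Applying '-757 days' to 2028-03-31: counting 757 days back gives 2026-03-05.
Adding +5 months to 2026-03-05 gives 2026-08-05.
Adding -21 months to 2026-08-05 gives 2024-11-05.

2024-11-05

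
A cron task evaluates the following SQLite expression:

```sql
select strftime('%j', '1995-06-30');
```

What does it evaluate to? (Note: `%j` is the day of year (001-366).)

181

Day-of-year for 1995-06-30: days since 1995-01-01 inclusive = 181, zero-padded to 181.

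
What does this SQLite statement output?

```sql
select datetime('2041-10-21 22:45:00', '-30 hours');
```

2041-10-20 16:45:00

-30 hours from 2041-10-21 22:45:00 is 2041-10-20 16:45:00 (crosses midnight).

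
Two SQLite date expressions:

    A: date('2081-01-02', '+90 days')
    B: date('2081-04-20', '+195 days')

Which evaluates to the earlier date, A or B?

A

A = 2081-04-02.
B = 2081-11-01.
A is earlier.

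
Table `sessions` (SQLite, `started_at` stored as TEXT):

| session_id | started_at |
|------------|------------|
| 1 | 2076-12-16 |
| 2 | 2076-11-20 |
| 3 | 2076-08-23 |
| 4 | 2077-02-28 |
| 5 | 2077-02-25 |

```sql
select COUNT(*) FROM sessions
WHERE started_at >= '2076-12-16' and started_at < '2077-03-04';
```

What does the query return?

3

Rows in [2076-12-16, 2077-03-04): 2076-12-16, 2077-02-28, 2077-02-25 → 3 rows.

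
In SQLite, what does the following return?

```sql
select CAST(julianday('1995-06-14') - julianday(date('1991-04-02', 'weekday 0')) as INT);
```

`weekday 0` advances to the next Sunday; 1991-04-02 is a Tuesday, so it moves forward to 1991-04-07.
23 days remain in April 1991 after the 7th (30 − 7).
Full months from May 1991 through May 1995 contribute their day counts.
Then 14 days into June 1995.
Total: 23 + 31 + 30 + 31 + 31 + 30 + 31 + 30 + 31 + 31 + 29 + 31 + 30 + 31 + 30 + 31 + 31 + 30 + 31 + 30 + 31 + 31 + 28 + 31 + 30 + 31 + 30 + 31 + 31 + 30 + 31 + 30 + 31 + 31 + 28 + 31 + 30 + 31 + 30 + 31 + 31 + 30 + 31 + 30 + 31 + 31 + 28 + 31 + 30 + 31 + 14 = 1529.

1529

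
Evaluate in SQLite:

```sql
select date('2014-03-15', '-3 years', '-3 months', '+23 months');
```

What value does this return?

2012-11-15

Adding -3 years to 2014-03-15 gives 2011-03-15.
Adding -3 months to 2011-03-15 gives 2010-12-15.
Adding +23 months to 2010-12-15 gives 2012-11-15.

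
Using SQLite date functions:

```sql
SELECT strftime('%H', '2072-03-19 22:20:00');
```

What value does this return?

`%H` extracts the 2-digit hour (00-23): 22.

22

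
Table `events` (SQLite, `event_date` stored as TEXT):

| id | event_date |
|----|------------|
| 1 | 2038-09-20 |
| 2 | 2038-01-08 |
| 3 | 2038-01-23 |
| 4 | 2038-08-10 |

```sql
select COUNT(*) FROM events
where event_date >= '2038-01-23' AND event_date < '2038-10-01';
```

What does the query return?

Rows in [2038-01-23, 2038-10-01): 2038-09-20, 2038-01-23, 2038-08-10 → 3 rows.

3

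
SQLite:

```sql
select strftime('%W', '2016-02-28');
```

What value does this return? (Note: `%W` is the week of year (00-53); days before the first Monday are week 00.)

08

2016-02-28 is a Sunday. SQLite's %W counts Mondays since the year started; the result is 08.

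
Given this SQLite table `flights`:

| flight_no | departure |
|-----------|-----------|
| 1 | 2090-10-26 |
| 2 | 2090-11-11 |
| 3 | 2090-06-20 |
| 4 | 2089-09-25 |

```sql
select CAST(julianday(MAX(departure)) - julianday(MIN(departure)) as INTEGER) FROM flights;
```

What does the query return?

412

MIN = 2089-09-25, MAX = 2090-11-11.
5 days remain in September 2089 after the 25th (30 − 25).
Full months from October 2089 through October 2090 contribute their day counts.
Then 11 days into November 2090.
Total: 5 + 31 + 30 + 31 + 31 + 28 + 31 + 30 + 31 + 30 + 31 + 31 + 30 + 31 + 11 = 412.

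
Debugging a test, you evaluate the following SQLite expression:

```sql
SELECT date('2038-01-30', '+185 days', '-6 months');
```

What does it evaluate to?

Applying '+185 days' to 2038-01-30: counting 185 days forward gives 2038-08-03.
Adding -6 months to 2038-08-03 gives 2038-02-03.

2038-02-03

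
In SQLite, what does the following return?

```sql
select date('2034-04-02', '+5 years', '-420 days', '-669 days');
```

Adding +5 years to 2034-04-02 gives 2039-04-02.
Applying '-420 days' to 2039-04-02: counting 420 days back gives 2038-02-06.
Applying '-669 days' to 2038-02-06: counting 669 days back gives 2036-04-08.

2036-04-08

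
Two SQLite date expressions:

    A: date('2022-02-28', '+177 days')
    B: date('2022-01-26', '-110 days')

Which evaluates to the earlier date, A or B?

B

A = 2022-08-24.
B = 2021-10-08.
B is earlier.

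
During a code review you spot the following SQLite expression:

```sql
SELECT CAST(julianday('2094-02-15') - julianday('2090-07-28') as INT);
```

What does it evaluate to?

1298

3 days remain in July 2090 after the 28th (31 − 28).
Full months from August 2090 through January 2094 contribute their day counts.
Then 15 days into February 2094.
Total: 3 + 31 + 30 + 31 + 30 + 31 + 31 + 28 + 31 + 30 + 31 + 30 + 31 + 31 + 30 + 31 + 30 + 31 + 31 + 29 + 31 + 30 + 31 + 30 + 31 + 31 + 30 + 31 + 30 + 31 + 31 + 28 + 31 + 30 + 31 + 30 + 31 + 31 + 30 + 31 + 30 + 31 + 31 + 15 = 1298.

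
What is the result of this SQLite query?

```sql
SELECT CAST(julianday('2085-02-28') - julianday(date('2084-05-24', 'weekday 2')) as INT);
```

`weekday 2` advances to the next Tuesday; 2084-05-24 is a Wednesday, so it moves forward to 2084-05-30.
1 day remains in May 2084 after the 30th (31 − 30).
Full months from June 2084 through January 2085 contribute their day counts.
Then 28 days into February 2085.
Total: 1 + 30 + 31 + 31 + 30 + 31 + 30 + 31 + 31 + 28 = 274.

274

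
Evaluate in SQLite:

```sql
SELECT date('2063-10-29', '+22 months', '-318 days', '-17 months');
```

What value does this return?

Adding +22 months to 2063-10-29 gives 2065-08-29.
Applying '-318 days' to 2065-08-29: counting 318 days back gives 2064-10-15.
Adding -17 months to 2064-10-15 gives 2063-05-15.

2063-05-15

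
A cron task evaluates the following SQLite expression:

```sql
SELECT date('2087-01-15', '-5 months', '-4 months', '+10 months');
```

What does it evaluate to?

Adding -5 months to 2087-01-15 gives 2086-08-15.
Adding -4 months to 2086-08-15 gives 2086-04-15.
Adding +10 months to 2086-04-15 gives 2087-02-15.

2087-02-15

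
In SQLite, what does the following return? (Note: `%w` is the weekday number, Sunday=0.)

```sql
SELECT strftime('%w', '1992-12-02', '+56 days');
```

First apply '+56 days': 1992-12-02 → 1993-01-27.
1993-01-27 is a Wednesday; with Sunday=0 that is 3.

3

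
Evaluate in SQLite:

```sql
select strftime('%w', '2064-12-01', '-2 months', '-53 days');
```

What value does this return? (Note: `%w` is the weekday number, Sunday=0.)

6

First apply '-2 months', '-53 days': 2064-12-01 → 2064-08-09.
2064-08-09 is a Saturday; with Sunday=0 that is 6.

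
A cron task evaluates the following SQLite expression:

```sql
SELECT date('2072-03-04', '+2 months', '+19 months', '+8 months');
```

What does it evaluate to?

2074-08-04

Adding +2 months to 2072-03-04 gives 2072-05-04.
Adding +19 months to 2072-05-04 gives 2073-12-04.
Adding +8 months to 2073-12-04 gives 2074-08-04.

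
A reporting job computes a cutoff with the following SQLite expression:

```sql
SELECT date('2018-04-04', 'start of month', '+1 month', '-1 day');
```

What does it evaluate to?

2018-04-30

`start of month` rewinds 2018-04-04 to 2018-04-01.
Adding +1 month to 2018-04-01 gives 2018-05-01.
Going back 1 day from 2018-05-01 reaches 2018-04-30 (last day of April, 30 days).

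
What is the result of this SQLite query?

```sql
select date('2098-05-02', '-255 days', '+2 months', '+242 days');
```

Applying '-255 days' to 2098-05-02: counting 255 days back gives 2097-08-20.
Adding +2 months to 2097-08-20 gives 2097-10-20.
Applying '+242 days' to 2097-10-20: counting 242 days forward gives 2098-06-19.

2098-06-19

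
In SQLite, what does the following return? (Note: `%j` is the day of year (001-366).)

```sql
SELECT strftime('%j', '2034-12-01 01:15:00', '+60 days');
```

030

First apply '+60 days': 2034-12-01 01:15:00 → 2035-01-30 01:15:00.
Day-of-year for 2035-01-30: days since 2035-01-01 inclusive = 30, zero-padded to 030.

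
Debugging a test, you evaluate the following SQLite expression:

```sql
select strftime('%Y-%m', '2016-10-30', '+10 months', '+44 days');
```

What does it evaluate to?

2017-10

First apply '+10 months', '+44 days': 2016-10-30 → 2017-10-13.
`%Y-%m` extracts the year-month: 2017-10.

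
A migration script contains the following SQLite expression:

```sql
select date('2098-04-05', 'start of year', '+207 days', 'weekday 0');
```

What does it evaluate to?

2098-07-27

`start of year` rewinds 2098-04-05 to 2098-01-01.
Applying '+207 days' to 2098-01-01: counting 207 days forward gives 2098-07-27.
`weekday 0` advances to the next Sunday; 2098-07-27 is already a Sunday, so it stays at 2098-07-27.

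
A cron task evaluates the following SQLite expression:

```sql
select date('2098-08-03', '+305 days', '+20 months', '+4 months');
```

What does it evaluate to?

2101-06-04

Applying '+305 days' to 2098-08-03: counting 305 days forward gives 2099-06-04.
Adding +20 months to 2099-06-04 gives 2101-02-04.
Adding +4 months to 2101-02-04 gives 2101-06-04.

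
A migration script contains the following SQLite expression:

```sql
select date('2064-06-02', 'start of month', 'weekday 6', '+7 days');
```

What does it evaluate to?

2064-06-14

`start of month` rewinds 2064-06-02 to 2064-06-01.
`weekday 6` advances to the next Saturday; 2064-06-01 is a Sunday, so it moves forward to 2064-06-07.
Advancing 7 more days within June lands on 2064-06-14.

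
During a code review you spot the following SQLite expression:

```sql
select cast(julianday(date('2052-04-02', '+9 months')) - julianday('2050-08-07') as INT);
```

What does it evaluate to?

Adding +9 months to 2052-04-02 gives 2053-01-02.
24 days remain in August 2050 after the 7th (31 − 7).
Full months from September 2050 through December 2052 contribute their day counts.
Then 2 days into January 2053.
Total: 24 + 30 + 31 + 30 + 31 + 31 + 28 + 31 + 30 + 31 + 30 + 31 + 31 + 30 + 31 + 30 + 31 + 31 + 29 + 31 + 30 + 31 + 30 + 31 + 31 + 30 + 31 + 30 + 31 + 2 = 879.

879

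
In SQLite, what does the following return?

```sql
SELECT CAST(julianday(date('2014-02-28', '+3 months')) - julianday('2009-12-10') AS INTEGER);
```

1630

Adding +3 months to 2014-02-28 gives 2014-05-28.
21 days remain in December 2009 after the 10th (31 − 10).
Full months from January 2010 through April 2014 contribute their day counts.
Then 28 days into May 2014.
Total: 21 + 31 + 28 + 31 + 30 + 31 + 30 + 31 + 31 + 30 + 31 + 30 + 31 + 31 + 28 + 31 + 30 + 31 + 30 + 31 + 31 + 30 + 31 + 30 + 31 + 31 + 29 + 31 + 30 + 31 + 30 + 31 + 31 + 30 + 31 + 30 + 31 + 31 + 28 + 31 + 30 + 31 + 30 + 31 + 31 + 30 + 31 + 30 + 31 + 31 + 28 + 31 + 30 + 28 = 1630.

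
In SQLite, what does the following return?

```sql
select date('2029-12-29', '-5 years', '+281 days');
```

Adding -5 years to 2029-12-29 gives 2024-12-29.
Applying '+281 days' to 2024-12-29: counting 281 days forward gives 2025-10-06.

2025-10-06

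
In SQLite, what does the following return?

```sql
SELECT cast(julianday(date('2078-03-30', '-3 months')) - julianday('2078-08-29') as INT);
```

Adding -3 months to 2078-03-30 gives 2077-12-30.
1 day remains in December 2077 after the 30th (31 − 30).
Full months from January 2078 through July 2078 contribute their day counts.
Then 29 days into August 2078.
Total: 1 + 31 + 28 + 31 + 30 + 31 + 30 + 31 + 29 = 242.
The subtraction is earlier − later, so the result is −242 → -242.

-242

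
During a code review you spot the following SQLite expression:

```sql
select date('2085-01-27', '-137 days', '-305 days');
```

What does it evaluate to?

Applying '-137 days' to 2085-01-27: counting 137 days back gives 2084-09-12.
Applying '-305 days' to 2084-09-12: counting 305 days back gives 2083-11-12.

2083-11-12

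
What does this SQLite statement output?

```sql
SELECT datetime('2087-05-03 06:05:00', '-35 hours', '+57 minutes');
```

-35 hours from 2087-05-03 06:05:00 is 2087-05-01 19:05:00 (crosses midnight).
+57 minutes from 2087-05-01 19:05:00 is 2087-05-01 20:02:00.

2087-05-01 20:02:00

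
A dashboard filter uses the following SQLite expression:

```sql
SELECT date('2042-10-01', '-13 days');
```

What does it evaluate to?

2042-09-18

Going back 1 day from 2042-10-01 reaches 2042-09-30 (last day of September, 30 days).
Going back 12 days within September lands on 2042-09-18.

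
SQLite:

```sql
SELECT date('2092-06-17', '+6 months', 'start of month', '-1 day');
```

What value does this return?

Adding +6 months to 2092-06-17 gives 2092-12-17.
`start of month` rewinds 2092-12-17 to 2092-12-01.
Going back 1 day from 2092-12-01 reaches 2092-11-30 (last day of November, 30 days).

2092-11-30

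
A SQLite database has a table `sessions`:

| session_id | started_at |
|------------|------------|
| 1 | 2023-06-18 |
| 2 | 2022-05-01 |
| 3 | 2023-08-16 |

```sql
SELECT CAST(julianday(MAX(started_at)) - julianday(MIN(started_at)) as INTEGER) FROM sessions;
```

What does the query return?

MIN = 2022-05-01, MAX = 2023-08-16.
30 days remain in May 2022 after the 1st (31 − 1).
Full months from June 2022 through July 2023 contribute their day counts.
Then 16 days into August 2023.
Total: 30 + 30 + 31 + 31 + 30 + 31 + 30 + 31 + 31 + 28 + 31 + 30 + 31 + 30 + 31 + 16 = 472.

472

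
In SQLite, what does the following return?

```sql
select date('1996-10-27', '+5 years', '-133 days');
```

Adding +5 years to 1996-10-27 gives 2001-10-27.
Applying '-133 days' to 2001-10-27: counting 133 days back gives 2001-06-16.

2001-06-16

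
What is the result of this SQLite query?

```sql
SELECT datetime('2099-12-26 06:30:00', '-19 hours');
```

2099-12-25 11:30:00

-19 hours from 2099-12-26 06:30:00 is 2099-12-25 11:30:00 (crosses midnight).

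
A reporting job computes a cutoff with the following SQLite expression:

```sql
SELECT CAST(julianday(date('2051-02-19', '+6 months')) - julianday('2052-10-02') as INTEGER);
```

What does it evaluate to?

-410

Adding +6 months to 2051-02-19 gives 2051-08-19.
12 days remain in August 2051 after the 19th (31 − 19).
Full months from September 2051 through September 2052 contribute their day counts.
Then 2 days into October 2052.
Total: 12 + 30 + 31 + 30 + 31 + 31 + 29 + 31 + 30 + 31 + 30 + 31 + 31 + 30 + 2 = 410.
The subtraction is earlier − later, so the result is −410 → -410.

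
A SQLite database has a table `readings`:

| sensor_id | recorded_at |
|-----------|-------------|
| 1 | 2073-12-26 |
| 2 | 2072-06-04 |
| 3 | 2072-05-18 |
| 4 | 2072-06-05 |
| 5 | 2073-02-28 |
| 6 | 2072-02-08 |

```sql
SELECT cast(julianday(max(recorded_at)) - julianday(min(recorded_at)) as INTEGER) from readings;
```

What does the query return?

MIN = 2072-02-08, MAX = 2073-12-26.
21 days remain in February 2072 after the 8th (29 − 8).
Full months from March 2072 through November 2073 contribute their day counts.
Then 26 days into December 2073.
Total: 21 + 31 + 30 + 31 + 30 + 31 + 31 + 30 + 31 + 30 + 31 + 31 + 28 + 31 + 30 + 31 + 30 + 31 + 31 + 30 + 31 + 30 + 26 = 687.

687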